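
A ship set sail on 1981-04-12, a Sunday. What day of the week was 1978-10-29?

Count forward from the earlier date (October 29, 1978) to the later (April 12, 1981):
October 29, 1978 → October 29, 1979: 365 days.
October 29, 1979 → October 29, 1980: 366 days (1980 is a leap year).
October 1980: 31 − 29 = 2 days remain.
Then November (30), December (31), January (31), February 1981 (28), March (31): 30 + 31 + 31 + 28 + 31 = 151 days.
April 1–12, 1981: 12 days.
Residual: 165 days.
Total: 896 days.
896 is a multiple of 7, so 1978-10-29 falls on the same weekday: Sunday.

Sunday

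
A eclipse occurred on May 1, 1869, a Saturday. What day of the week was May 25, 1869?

Within May 1869: 25 − 1 = 24 days.
24 mod 7 = 3, so 3 days after Saturday is Tuesday.

Tuesday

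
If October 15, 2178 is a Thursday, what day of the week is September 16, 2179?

October 2178: 31 − 15 = 16 days remain.
Then 10 full months totalling 304 days.
September 1–16, 2179: 16 days.
Total: 16 + 304 + 16 = 336 days.
336 is a multiple of 7, so September 16, 2179 falls on the same weekday: Thursday.

Thursday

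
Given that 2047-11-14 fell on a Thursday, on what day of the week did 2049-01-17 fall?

Sunday

November 2047: 30 − 14 = 16 days remain.
Then 13 full months totalling 397 days.
January 1–17, 2049: 17 days.
Total: 16 + 397 + 17 = 430 days.
430 mod 7 = 3, so 3 days after Thursday is Sunday.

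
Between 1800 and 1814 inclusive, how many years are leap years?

Years divisible by 4 in [1800, 1814]: 1800, 1804, 1808, 1812.
Of these, 1800 is divisible by 100 but not 400, so not leap.
Leap years: 4 − 1 = 3.

3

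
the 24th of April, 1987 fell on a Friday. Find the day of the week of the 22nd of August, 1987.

April 1987: 30 − 24 = 6 days remain.
Then May (31), June (30), July (31): 31 + 30 + 31 = 92 days.
August 1–22, 1987: 22 days.
Total: 6 + 92 + 22 = 120 days.
120 mod 7 = 1, so 1 day after Friday is Saturday.

Saturday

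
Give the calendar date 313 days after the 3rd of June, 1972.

the 12th of April, 1973

Count 313 days after June 3, 1972:
June 1972: 30 − 3 = 27 days remain.
Then 9 full months totalling 274 days.
April 1–12, 1973: 12 days.
Total: 27 + 274 + 12 = 313 days.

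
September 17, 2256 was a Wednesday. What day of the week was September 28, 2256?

Sunday

Within September 2256: 28 − 17 = 11 days.
11 mod 7 = 4, so 4 days after Wednesday is Sunday.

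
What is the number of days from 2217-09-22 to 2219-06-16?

632

September 22, 2217 → September 22, 2218: 365 days.
September 2218: 30 − 22 = 8 days remain.
Then October (31), November (30), December (31), January (31), February 2219 (28), March (31), April (30), May (31): 31 + 30 + 31 + 31 + 28 + 31 + 30 + 31 = 243 days.
June 1–16, 2219: 16 days.
Residual: 267 days.
Total: 632 days.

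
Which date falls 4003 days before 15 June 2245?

30 June 2234

Count 4003 days before June 15, 2245:
From June 30, 2234 to June 30, 2244: 10 years, of which 3 contain a Feb 29 — 7×365 + 3×366 = 3653 days.
June 2244: 30 − 30 = 0 days remain.
Then 11 full months totalling 335 days.
June 1–15, 2245: 15 days.
Residual: 350 days.
Total: 4003 days.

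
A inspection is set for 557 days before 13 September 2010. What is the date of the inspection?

5 March 2009

Count 557 days before September 13, 2010:
Day-of-year of March 5, 2009: 64.
Day-of-year of September 13, 2010: 256.
2009 has 365 days, so 365 − 64 = 301 days remain in 2009.
Total: 301 + 256 = 557 days.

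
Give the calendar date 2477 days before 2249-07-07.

2242-09-25

Count 2477 days before July 7, 2249:
Day-of-year of September 25, 2242: 268.
Day-of-year of July 7, 2249: 188.
2242 has 365 days, so 365 − 268 = 97 days remain in 2242.
Full years: 2243: 365; 2244: 366; 2245: 365; 2246: 365; 2247: 365; 2248: 366. Sum = 2192.
Total: 97 + 2192 + 188 = 2477 days.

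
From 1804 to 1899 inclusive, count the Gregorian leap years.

24

Years divisible by 4: 1804, 1808, …, 1896 — 24 in all.
No century exceptions apply. Count: 24.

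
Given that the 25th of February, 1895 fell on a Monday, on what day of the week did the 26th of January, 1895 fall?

Saturday

Count forward from the earlier date (January 26, 1895) to the later (February 25, 1895):
January 1895: 31 − 26 = 5 days remain.
February 1–25, 1895: 25 days (1895 is not a leap year).
Total: 5 + 25 = 30 days.
30 mod 7 = 2, so 2 days before Monday is Saturday.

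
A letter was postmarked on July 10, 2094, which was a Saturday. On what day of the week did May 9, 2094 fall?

Sunday

Count forward from the earlier date (May 9, 2094) to the later (July 10, 2094):
May 2094: 31 − 9 = 22 days remain.
Then June (30): 30 days.
July 1–10, 2094: 10 days.
Total: 22 + 30 + 10 = 62 days.
62 mod 7 = 6, so 6 days before Saturday is Sunday.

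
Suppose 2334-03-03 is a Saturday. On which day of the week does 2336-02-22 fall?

Saturday

March 3, 2334 → March 3, 2335: 365 days.
March 2335: 31 − 3 = 28 days remain.
Then 10 full months totalling 306 days.
February 1–22, 2336: 22 days (2336 is a leap year).
Residual: 356 days.
Total: 721 days.
721 is a multiple of 7, so 2336-02-22 falls on the same weekday: Saturday.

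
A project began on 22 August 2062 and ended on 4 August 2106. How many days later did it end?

16052

Day-of-year of August 22, 2062: 234.
Day-of-year of August 4, 2106: 216.
2062 has 365 days, so 365 − 234 = 131 days remain in 2062.
Full years 2063–2105: 33 common + 10 leap = 33×365 + 10×366 = 15705 days.
Total: 131 + 15705 + 216 = 16052 days.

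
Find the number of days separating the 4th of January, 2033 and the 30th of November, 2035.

1060

Day-of-year of January 4, 2033: 4.
Day-of-year of November 30, 2035: 334.
2033 has 365 days, so 365 − 4 = 361 days remain in 2033.
Full years: 2034: 365. Sum = 365.
Total: 361 + 365 + 334 = 1060 days.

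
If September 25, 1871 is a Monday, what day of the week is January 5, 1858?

Count forward from the earlier date (January 5, 1858) to the later (September 25, 1871):
Day-of-year of January 5, 1858: 5.
Day-of-year of September 25, 1871: 268.
1858 has 365 days, so 365 − 5 = 360 days remain in 1858.
Full years 1859–1870: 9 common + 3 leap = 9×365 + 3×366 = 4383 days.
Total: 360 + 4383 + 268 = 5011 days.
5011 mod 7 = 6, so 6 days before Monday is Tuesday.

Tuesday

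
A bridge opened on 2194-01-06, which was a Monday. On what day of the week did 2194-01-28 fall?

Tuesday

Within January 2194: 28 − 6 = 22 days.
22 mod 7 = 1, so 1 day after Monday is Tuesday.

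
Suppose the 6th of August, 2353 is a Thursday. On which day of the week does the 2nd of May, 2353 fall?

Saturday

Count forward from the earlier date (May 2, 2353) to the later (August 6, 2353):
May 2353: 31 − 2 = 29 days remain.
Then June (30), July (31): 30 + 31 = 61 days.
August 1–6, 2353: 6 days.
Total: 29 + 61 + 6 = 96 days.
96 mod 7 = 5, so 5 days before Thursday is Saturday.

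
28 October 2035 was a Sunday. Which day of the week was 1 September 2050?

Day-of-year of October 28, 2035: 301.
Day-of-year of September 1, 2050: 244.
2035 has 365 days, so 365 − 301 = 64 days remain in 2035.
Full years 2036–2049: 10 common + 4 leap = 10×365 + 4×366 = 5114 days.
Total: 64 + 5114 + 244 = 5422 days.
5422 mod 7 = 4, so 4 days after Sunday is Thursday.

Thursday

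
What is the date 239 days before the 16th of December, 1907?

the 21st of April, 1907

Count 239 days before December 16, 1907:
April 1907: 30 − 21 = 9 days remain.
Then May (31), June (30), July (31), August (31), September (30), October (31), November (30): 31 + 30 + 31 + 31 + 30 + 31 + 30 = 214 days.
December 1–16, 1907: 16 days.
Total: 9 + 214 + 16 = 239 days.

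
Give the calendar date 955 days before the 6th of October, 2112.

the 24th of February, 2110

Count 955 days before October 6, 2112:
Day-of-year of February 24, 2110: 55.
Day-of-year of October 6, 2112: 280.
2110 has 365 days, so 365 − 55 = 310 days remain in 2110.
Full years: 2111: 365. Sum = 365.
Total: 310 + 365 + 280 = 955 days.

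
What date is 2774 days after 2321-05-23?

2328-12-26

Count 2774 days after May 23, 2321:
From May 23, 2321 to May 23, 2328: 7 years, of which 2 contain a Feb 29 — 5×365 + 2×366 = 2557 days.
May 2328: 31 − 23 = 8 days remain.
Then June (30), July (31), August (31), September (30), October (31), November (30): 30 + 31 + 31 + 30 + 31 + 30 = 183 days.
December 1–26, 2328: 26 days.
Residual: 217 days.
Total: 2774 days.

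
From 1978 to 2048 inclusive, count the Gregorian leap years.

Years divisible by 4: 1980, 1984, …, 2048 — 18 in all.
2000 is divisible by 400, so still leap.
No century exceptions apply. Count: 18.

18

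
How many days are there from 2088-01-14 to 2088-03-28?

January 2088: 31 − 14 = 17 days remain.
Then February 2088 (29): 29 days.
March 1–28, 2088: 28 days.
Total: 17 + 29 + 28 = 74 days.

74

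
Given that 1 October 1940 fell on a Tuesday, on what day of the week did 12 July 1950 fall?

Wednesday

From October 1, 1940 to October 1, 1949: 9 years, of which 2 contain a Feb 29 — 7×365 + 2×366 = 3287 days.
October 1949: 31 − 1 = 30 days remain.
Then November (30), December (31), January (31), February 1950 (28), March (31), April (30), May (31), June (30): 30 + 31 + 31 + 28 + 31 + 30 + 31 + 30 = 242 days.
July 1–12, 1950: 12 days.
Residual: 284 days.
Total: 3571 days.
3571 mod 7 = 1, so 1 day after Tuesday is Wednesday.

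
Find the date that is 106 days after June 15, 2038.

September 29, 2038

Count 106 days after June 15, 2038:
June 2038: 30 − 15 = 15 days remain.
Then July (31), August (31): 31 + 31 = 62 days.
September 1–29, 2038: 29 days.
Total: 15 + 62 + 29 = 106 days.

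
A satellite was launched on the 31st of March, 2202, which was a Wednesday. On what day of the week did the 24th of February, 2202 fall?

Wednesday

Count forward from the earlier date (February 24, 2202) to the later (March 31, 2202):
February 2202: 28 − 24 = 4 days remain (2202 is not a leap year, so February has 28 days).
March 1–31, 2202: 31 days.
Total: 4 + 31 = 35 days.
35 is a multiple of 7, so the 24th of February, 2202 falls on the same weekday: Wednesday.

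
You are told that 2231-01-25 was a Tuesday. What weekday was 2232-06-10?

January 2231: 31 − 25 = 6 days remain.
Then 16 full months totalling 486 days.
June 1–10, 2232: 10 days.
Total: 6 + 486 + 10 = 502 days.
502 mod 7 = 5, so 5 days after Tuesday is Sunday.

Sunday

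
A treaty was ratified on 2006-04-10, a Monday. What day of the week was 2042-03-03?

From April 10, 2006 to April 10, 2041: 35 years, of which 9 contain a Feb 29 — 26×365 + 9×366 = 12784 days.
April 2041: 30 − 10 = 20 days remain.
Then 10 full months totalling 304 days.
March 1–3, 2042: 3 days.
Residual: 327 days.
Total: 13111 days.
13111 is a multiple of 7, so 2042-03-03 falls on the same weekday: Monday.

Monday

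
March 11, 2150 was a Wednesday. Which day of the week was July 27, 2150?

March 2150: 31 − 11 = 20 days remain.
Then April (30), May (31), June (30): 30 + 31 + 30 = 91 days.
July 1–27, 2150: 27 days.
Total: 20 + 91 + 27 = 138 days.
138 mod 7 = 5, so 5 days after Wednesday is Monday.

Monday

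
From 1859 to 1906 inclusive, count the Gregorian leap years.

11

Years divisible by 4 in [1859, 1906]: 1860, 1864, 1868, 1872, 1876, 1880, 1884, 1888, 1892, 1896, 1900, 1904.
Of these, 1900 is divisible by 100 but not 400, so not leap.
Leap years: 12 − 1 = 11.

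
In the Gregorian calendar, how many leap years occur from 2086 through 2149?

Years divisible by 4: 2088, 2092, …, 2148 — 16 in all.
Of these, 2100 is divisible by 100 but not 400, so not leap.
Leap years: 16 − 1 = 15.

15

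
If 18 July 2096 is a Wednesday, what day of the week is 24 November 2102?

Friday

July 18, 2096 → July 18, 2097: 365 days.
July 18, 2097 → July 18, 2098: 365 days.
July 18, 2098 → July 18, 2099: 365 days.
July 18, 2099 → July 18, 2100: 365 days (2100 is not a leap year (divisible by 100 but not 400)).
July 18, 2100 → July 18, 2101: 365 days.
July 18, 2101 → July 18, 2102: 365 days.
July 2102: 31 − 18 = 13 days remain.
Then August (31), September (30), October (31): 31 + 30 + 31 = 92 days.
November 1–24, 2102: 24 days.
Residual: 129 days.
Total: 2319 days.
2319 mod 7 = 2, so 2 days after Wednesday is Friday.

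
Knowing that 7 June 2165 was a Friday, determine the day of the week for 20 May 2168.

Day-of-year of June 7, 2165: 158.
Day-of-year of May 20, 2168: 141.
2165 has 365 days, so 365 − 158 = 207 days remain in 2165.
Full years: 2166: 365; 2167: 365. Sum = 730.
Total: 207 + 730 + 141 = 1078 days.
1078 is a multiple of 7, so 20 May 2168 falls on the same weekday: Friday.

Friday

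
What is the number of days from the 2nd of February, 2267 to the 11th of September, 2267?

221

February 2267: 28 − 2 = 26 days remain (2267 is not a leap year, so February has 28 days).
Then March (31), April (30), May (31), June (30), July (31), August (31): 31 + 30 + 31 + 30 + 31 + 31 = 184 days.
September 1–11, 2267: 11 days.
Total: 26 + 184 + 11 = 221 days.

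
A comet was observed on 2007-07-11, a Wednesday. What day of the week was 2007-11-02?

Friday

July 2007: 31 − 11 = 20 days remain.
Then August (31), September (30), October (31): 31 + 30 + 31 = 92 days.
November 1–2, 2007: 2 days.
Total: 20 + 92 + 2 = 114 days.
114 mod 7 = 2, so 2 days after Wednesday is Friday.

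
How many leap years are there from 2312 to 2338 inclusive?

7

Years divisible by 4 in [2312, 2338]: 2312, 2316, 2320, 2324, 2328, 2332, 2336.
No century exceptions apply. Count: 7.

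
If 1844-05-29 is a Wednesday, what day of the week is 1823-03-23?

Sunday

Count forward from the earlier date (March 23, 1823) to the later (May 29, 1844):
Day-of-year of March 23, 1823: 82.
Day-of-year of May 29, 1844: 150.
1823 has 365 days, so 365 − 82 = 283 days remain in 1823.
Full years 1824–1843: 15 common + 5 leap = 15×365 + 5×366 = 7305 days.
Total: 283 + 7305 + 150 = 7738 days.
7738 mod 7 = 3, so 3 days before Wednesday is Sunday.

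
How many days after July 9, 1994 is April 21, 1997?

1017

July 9, 1994 → July 9, 1995: 365 days.
July 9, 1995 → July 9, 1996: 366 days (1996 is a leap year).
July 1996: 31 − 9 = 22 days remain.
Then August (31), September (30), October (31), November (30), December (31), January (31), February 1997 (28), March (31): 31 + 30 + 31 + 30 + 31 + 31 + 28 + 31 = 243 days.
April 1–21, 1997: 21 days.
Residual: 286 days.
Total: 1017 days.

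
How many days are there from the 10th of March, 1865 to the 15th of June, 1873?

3019

Day-of-year of March 10, 1865: 69.
Day-of-year of June 15, 1873: 166.
1865 has 365 days, so 365 − 69 = 296 days remain in 1865.
Full years 1866–1872: 5 common + 2 leap = 5×365 + 2×366 = 2557 days.
Total: 296 + 2557 + 166 = 3019 days.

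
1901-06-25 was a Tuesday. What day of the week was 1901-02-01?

Count forward from the earlier date (February 1, 1901) to the later (June 25, 1901):
February 1901: 28 − 1 = 27 days remain (1901 is not a leap year, so February has 28 days).
Then March (31), April (30), May (31): 31 + 30 + 31 = 92 days.
June 1–25, 1901: 25 days.
Total: 27 + 92 + 25 = 144 days.
144 mod 7 = 4, so 4 days before Tuesday is Friday.

Friday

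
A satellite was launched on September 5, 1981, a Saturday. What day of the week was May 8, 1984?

September 5, 1981 → September 5, 1982: 365 days.
September 5, 1982 → September 5, 1983: 365 days.
September 1983: 30 − 5 = 25 days remain.
Then October (31), November (30), December (31), January (31), February 1984 (29), March (31), April (30): 31 + 30 + 31 + 31 + 29 + 31 + 30 = 213 days.
May 1–8, 1984: 8 days.
Residual: 246 days.
Total: 976 days.
976 mod 7 = 3, so 3 days after Saturday is Tuesday.

Tuesday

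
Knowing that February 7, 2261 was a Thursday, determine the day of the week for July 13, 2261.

Saturday

February 2261: 28 − 7 = 21 days remain (2261 is not a leap year, so February has 28 days).
Then March (31), April (30), May (31), June (30): 31 + 30 + 31 + 30 = 122 days.
July 1–13, 2261: 13 days.
Total: 21 + 122 + 13 = 156 days.
156 mod 7 = 2, so 2 days after Thursday is Saturday.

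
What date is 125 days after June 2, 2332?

October 5, 2332

Count 125 days after June 2, 2332:
June 2332: 30 − 2 = 28 days remain.
Then July (31), August (31), September (30): 31 + 31 + 30 = 92 days.
October 1–5, 2332: 5 days.
Total: 28 + 92 + 5 = 125 days.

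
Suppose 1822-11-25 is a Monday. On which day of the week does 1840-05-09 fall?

From November 25, 1822 to November 25, 1839: 17 years, of which 4 contain a Feb 29 — 13×365 + 4×366 = 6209 days.
November 1839: 30 − 25 = 5 days remain.
Then December (31), January (31), February 1840 (29), March (31), April (30): 31 + 31 + 29 + 31 + 30 = 152 days.
May 1–9, 1840: 9 days.
Residual: 166 days.
Total: 6375 days.
6375 mod 7 = 5, so 5 days after Monday is Saturday.

Saturday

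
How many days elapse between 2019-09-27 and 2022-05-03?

949

September 27, 2019 → September 27, 2020: 366 days (2020 is a leap year).
September 27, 2020 → September 27, 2021: 365 days.
September 2021: 30 − 27 = 3 days remain.
Then October (31), November (30), December (31), January (31), February 2022 (28), March (31), April (30): 31 + 30 + 31 + 31 + 28 + 31 + 30 = 212 days.
May 1–3, 2022: 3 days.
Residual: 218 days.
Total: 949 days.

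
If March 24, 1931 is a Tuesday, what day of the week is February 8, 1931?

Count forward from the earlier date (February 8, 1931) to the later (March 24, 1931):
February 1931: 28 − 8 = 20 days remain (1931 is not a leap year, so February has 28 days).
March 1–24, 1931: 24 days.
Total: 20 + 24 = 44 days.
44 mod 7 = 2, so 2 days before Tuesday is Sunday.

Sunday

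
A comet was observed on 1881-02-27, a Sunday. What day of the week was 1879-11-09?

Sunday

Count forward from the earlier date (November 9, 1879) to the later (February 27, 1881):
November 1879: 30 − 9 = 21 days remain.
Then 14 full months totalling 428 days.
February 1–27, 1881: 27 days (1881 is not a leap year).
Total: 21 + 428 + 27 = 476 days.
476 is a multiple of 7, so 1879-11-09 falls on the same weekday: Sunday.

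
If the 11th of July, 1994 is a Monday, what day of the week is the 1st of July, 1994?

Friday

Count forward from the earlier date (July 1, 1994) to the later (July 11, 1994):
Within July 1994: 11 − 1 = 10 days.
10 mod 7 = 3, so 3 days before Monday is Friday.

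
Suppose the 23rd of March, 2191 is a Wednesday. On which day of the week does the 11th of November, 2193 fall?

Day-of-year of March 23, 2191: 82.
Day-of-year of November 11, 2193: 315.
2191 has 365 days, so 365 − 82 = 283 days remain in 2191.
Full years: 2192: 366. Sum = 366.
Total: 283 + 366 + 315 = 964 days.
964 mod 7 = 5, so 5 days after Wednesday is Monday.

Monday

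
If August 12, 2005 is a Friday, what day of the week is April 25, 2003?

Count forward from the earlier date (April 25, 2003) to the later (August 12, 2005):
Day-of-year of April 25, 2003: 115.
Day-of-year of August 12, 2005: 224.
2003 has 365 days, so 365 − 115 = 250 days remain in 2003.
Full years: 2004: 366. Sum = 366.
Total: 250 + 366 + 224 = 840 days.
840 is a multiple of 7, so April 25, 2003 falls on the same weekday: Friday.

Friday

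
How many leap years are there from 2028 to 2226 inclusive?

48

Years divisible by 4: 2028, 2032, …, 2224 — 50 in all.
Of these, 2100, 2200 are divisible by 100 but not 400, so not leap.
Leap years: 50 − 2 = 48.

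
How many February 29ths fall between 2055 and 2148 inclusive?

23

Years divisible by 4: 2056, 2060, …, 2148 — 24 in all.
Of these, 2100 is divisible by 100 but not 400, so not leap.
Leap years: 24 − 1 = 23.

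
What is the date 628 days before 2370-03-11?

2368-06-21

Count 628 days before March 11, 2370:
Day-of-year of June 21, 2368: 173.
Day-of-year of March 11, 2370: 70.
2368 has 366 days, so 366 − 173 = 193 days remain in 2368.
Full years: 2369: 365. Sum = 365.
Total: 193 + 365 + 70 = 628 days.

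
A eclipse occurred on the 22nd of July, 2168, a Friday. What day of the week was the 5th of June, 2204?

Tuesday

Day-of-year of July 22, 2168: 204.
Day-of-year of June 5, 2204: 157.
2168 has 366 days, so 366 − 204 = 162 days remain in 2168.
Full years 2169–2203: 28 common + 7 leap = 28×365 + 7×366 = 12782 days.
Total: 162 + 12782 + 157 = 13101 days.
13101 mod 7 = 4, so 4 days after Friday is Tuesday.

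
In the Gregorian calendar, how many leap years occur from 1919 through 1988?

Years divisible by 4: 1920, 1924, …, 1988 — 18 in all.
No century exceptions apply. Count: 18.

18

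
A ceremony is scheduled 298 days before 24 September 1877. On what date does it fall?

30 November 1876

Count 298 days before September 24, 1877:
November 1876: 30 − 30 = 0 days remain.
Then 9 full months totalling 274 days.
September 1–24, 1877: 24 days.
Total: 0 + 274 + 24 = 298 days.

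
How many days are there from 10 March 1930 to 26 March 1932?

747

March 10, 1930 → March 10, 1931: 365 days.
March 10, 1931 → March 10, 1932: 366 days (1932 is a leap year).
Within March 1932: 26 − 10 = 16 days.
Total: 747 days.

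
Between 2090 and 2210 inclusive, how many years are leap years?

Years divisible by 4: 2092, 2096, …, 2208 — 30 in all.
Of these, 2100, 2200 are divisible by 100 but not 400, so not leap.
Leap years: 30 − 2 = 28.

28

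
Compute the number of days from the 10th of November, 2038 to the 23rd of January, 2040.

439

November 2038: 30 − 10 = 20 days remain.
Then 13 full months totalling 396 days.
January 1–23, 2040: 23 days.
Total: 20 + 396 + 23 = 439 days.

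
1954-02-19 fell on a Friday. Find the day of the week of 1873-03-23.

Sunday

Count forward from the earlier date (March 23, 1873) to the later (February 19, 1954):
From March 23, 1873 to March 23, 1953: 80 years, of which 19 contain a Feb 29 — 61×365 + 19×366 = 29219 days.
(1900 is not a leap year (divisible by 100 but not 400).)
March 1953: 31 − 23 = 8 days remain.
Then 10 full months totalling 306 days.
February 1–19, 1954: 19 days (1954 is not a leap year).
Residual: 333 days.
Total: 29552 days.
29552 mod 7 = 5, so 5 days before Friday is Sunday.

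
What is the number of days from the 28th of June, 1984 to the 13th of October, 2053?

25309

Day-of-year of June 28, 1984: 180.
Day-of-year of October 13, 2053: 286.
1984 has 366 days, so 366 − 180 = 186 days remain in 1984.
Full years 1985–2052: 51 common + 17 leap = 51×365 + 17×366 = 24837 days.
Total: 186 + 24837 + 286 = 25309 days.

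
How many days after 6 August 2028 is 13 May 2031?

1010

Day-of-year of August 6, 2028: 219.
Day-of-year of May 13, 2031: 133.
2028 has 366 days, so 366 − 219 = 147 days remain in 2028.
Full years: 2029: 365; 2030: 365. Sum = 730.
Total: 147 + 730 + 133 = 1010 days.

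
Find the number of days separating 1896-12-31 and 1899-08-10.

Day-of-year of December 31, 1896: 366.
Day-of-year of August 10, 1899: 222.
1896 has 366 days, so 366 − 366 = 0 days remain in 1896.
Full years: 1897: 365; 1898: 365. Sum = 730.
Total: 0 + 730 + 222 = 952 days.

952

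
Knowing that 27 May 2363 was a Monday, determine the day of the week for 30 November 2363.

May 2363: 31 − 27 = 4 days remain.
Then June (30), July (31), August (31), September (30), October (31): 30 + 31 + 31 + 30 + 31 = 153 days.
November 1–30, 2363: 30 days.
Total: 4 + 153 + 30 = 187 days.
187 mod 7 = 5, so 5 days after Monday is Saturday.

Saturday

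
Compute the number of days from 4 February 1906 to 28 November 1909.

1393

Day-of-year of February 4, 1906: 35.
Day-of-year of November 28, 1909: 332.
1906 has 365 days, so 365 − 35 = 330 days remain in 1906.
Full years: 1907: 365; 1908: 366. Sum = 731.
Total: 330 + 731 + 332 = 1393 days.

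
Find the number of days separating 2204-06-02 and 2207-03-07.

June 2, 2204 → June 2, 2205: 365 days.
June 2, 2205 → June 2, 2206: 365 days.
June 2206: 30 − 2 = 28 days remain.
Then July (31), August (31), September (30), October (31), November (30), December (31), January (31), February 2207 (28): 31 + 31 + 30 + 31 + 30 + 31 + 31 + 28 = 243 days.
March 1–7, 2207: 7 days.
Residual: 278 days.
Total: 1008 days.

1008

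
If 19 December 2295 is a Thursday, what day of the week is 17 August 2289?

Count forward from the earlier date (August 17, 2289) to the later (December 19, 2295):
August 17, 2289 → August 17, 2290: 365 days.
August 17, 2290 → August 17, 2291: 365 days.
August 17, 2291 → August 17, 2292: 366 days (2292 is a leap year).
August 17, 2292 → August 17, 2293: 365 days.
August 17, 2293 → August 17, 2294: 365 days.
August 17, 2294 → August 17, 2295: 365 days.
August 2295: 31 − 17 = 14 days remain.
Then September (30), October (31), November (30): 30 + 31 + 30 = 91 days.
December 1–19, 2295: 19 days.
Residual: 124 days.
Total: 2315 days.
2315 mod 7 = 5, so 5 days before Thursday is Saturday.

Saturday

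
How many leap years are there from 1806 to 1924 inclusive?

Years divisible by 4: 1808, 1812, …, 1924 — 30 in all.
Of these, 1900 is divisible by 100 but not 400, so not leap.
Leap years: 30 − 1 = 29.

29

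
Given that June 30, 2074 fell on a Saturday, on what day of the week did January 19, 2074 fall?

Friday

Count forward from the earlier date (January 19, 2074) to the later (June 30, 2074):
January 2074: 31 − 19 = 12 days remain.
Then February 2074 (28), March (31), April (30), May (31): 28 + 31 + 30 + 31 = 120 days.
June 1–30, 2074: 30 days.
Total: 12 + 120 + 30 = 162 days.
162 mod 7 = 1, so 1 day before Saturday is Friday.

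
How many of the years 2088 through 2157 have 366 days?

Years divisible by 4: 2088, 2092, …, 2156 — 18 in all.
Of these, 2100 is divisible by 100 but not 400, so not leap.
Leap years: 18 − 1 = 17.

17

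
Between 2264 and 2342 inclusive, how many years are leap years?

Years divisible by 4: 2264, 2268, …, 2340 — 20 in all.
Of these, 2300 is divisible by 100 but not 400, so not leap.
Leap years: 20 − 1 = 19.

19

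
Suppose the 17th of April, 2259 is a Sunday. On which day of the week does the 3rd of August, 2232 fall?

Friday

Count forward from the earlier date (August 3, 2232) to the later (April 17, 2259):
Day-of-year of August 3, 2232: 216.
Day-of-year of April 17, 2259: 107.
2232 has 366 days, so 366 − 216 = 150 days remain in 2232.
Full years 2233–2258: 20 common + 6 leap = 20×365 + 6×366 = 9496 days.
Total: 150 + 9496 + 107 = 9753 days.
9753 mod 7 = 2, so 2 days before Sunday is Friday.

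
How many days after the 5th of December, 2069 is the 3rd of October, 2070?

302

December 2069: 31 − 5 = 26 days remain.
Then 9 full months totalling 273 days.
October 1–3, 2070: 3 days.
Total: 26 + 273 + 3 = 302 days.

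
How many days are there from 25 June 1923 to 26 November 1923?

June 1923: 30 − 25 = 5 days remain.
Then July (31), August (31), September (30), October (31): 31 + 31 + 30 + 31 = 123 days.
November 1–26, 1923: 26 days.
Total: 5 + 123 + 26 = 154 days.

154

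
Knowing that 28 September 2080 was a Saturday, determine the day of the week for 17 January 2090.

From September 28, 2080 to September 28, 2089: 9 years, of which 2 contain a Feb 29 — 7×365 + 2×366 = 3287 days.
September 2089: 30 − 28 = 2 days remain.
Then October (31), November (30), December (31): 31 + 30 + 31 = 92 days.
January 1–17, 2090: 17 days.
Residual: 111 days.
Total: 3398 days.
3398 mod 7 = 3, so 3 days after Saturday is Tuesday.

Tuesday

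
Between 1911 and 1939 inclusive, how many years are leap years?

Years divisible by 4 in [1911, 1939]: 1912, 1916, 1920, 1924, 1928, 1932, 1936.
No century exceptions apply. Count: 7.

7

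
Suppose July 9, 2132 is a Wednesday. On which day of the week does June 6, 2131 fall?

Wednesday

Count forward from the earlier date (June 6, 2131) to the later (July 9, 2132):
Day-of-year of June 6, 2131: 157.
Day-of-year of July 9, 2132: 191.
2131 has 365 days, so 365 − 157 = 208 days remain in 2131.
Total: 208 + 191 = 399 days.
399 is a multiple of 7, so June 6, 2131 falls on the same weekday: Wednesday.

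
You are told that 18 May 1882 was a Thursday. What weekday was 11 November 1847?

Count forward from the earlier date (November 11, 1847) to the later (May 18, 1882):
Day-of-year of November 11, 1847: 315.
Day-of-year of May 18, 1882: 138.
1847 has 365 days, so 365 − 315 = 50 days remain in 1847.
Full years 1848–1881: 25 common + 9 leap = 25×365 + 9×366 = 12419 days.
Total: 50 + 12419 + 138 = 12607 days.
12607 is a multiple of 7, so 11 November 1847 falls on the same weekday: Thursday.

Thursday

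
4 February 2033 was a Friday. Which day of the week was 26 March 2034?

Day-of-year of February 4, 2033: 35.
Day-of-year of March 26, 2034: 85.
2033 has 365 days, so 365 − 35 = 330 days remain in 2033.
Total: 330 + 85 = 415 days.
415 mod 7 = 2, so 2 days after Friday is Sunday.

Sunday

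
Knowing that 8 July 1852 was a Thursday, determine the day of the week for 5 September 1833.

Thursday

Count forward from the earlier date (September 5, 1833) to the later (July 8, 1852):
From September 5, 1833 to September 5, 1851: 18 years, of which 4 contain a Feb 29 — 14×365 + 4×366 = 6574 days.
September 1851: 30 − 5 = 25 days remain.
Then 9 full months totalling 274 days.
July 1–8, 1852: 8 days.
Residual: 307 days.
Total: 6881 days.
6881 is a multiple of 7, so 5 September 1833 falls on the same weekday: Thursday.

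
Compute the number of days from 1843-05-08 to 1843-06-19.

42

May 1843: 31 − 8 = 23 days remain.
June 1–19, 1843: 19 days.
Total: 23 + 19 = 42 days.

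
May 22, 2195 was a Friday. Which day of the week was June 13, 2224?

From May 22, 2195 to May 22, 2224: 29 years, of which 7 contain a Feb 29 — 22×365 + 7×366 = 10592 days.
(2200 is not a leap year (divisible by 100 but not 400).)
May 2224: 31 − 22 = 9 days remain.
June 1–13, 2224: 13 days.
Residual: 22 days.
Total: 10614 days.
10614 mod 7 = 2, so 2 days after Friday is Sunday.

Sunday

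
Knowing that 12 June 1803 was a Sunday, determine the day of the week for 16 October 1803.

June 1803: 30 − 12 = 18 days remain.
Then July (31), August (31), September (30): 31 + 31 + 30 = 92 days.
October 1–16, 1803: 16 days.
Total: 18 + 92 + 16 = 126 days.
126 is a multiple of 7, so 16 October 1803 falls on the same weekday: Sunday.

Sunday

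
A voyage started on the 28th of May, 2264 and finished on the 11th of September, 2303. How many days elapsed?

14349

Day-of-year of May 28, 2264: 149.
Day-of-year of September 11, 2303: 254.
2264 has 366 days, so 366 − 149 = 217 days remain in 2264.
Full years 2265–2302: 30 common + 8 leap = 30×365 + 8×366 = 13878 days.
Total: 217 + 13878 + 254 = 14349 days.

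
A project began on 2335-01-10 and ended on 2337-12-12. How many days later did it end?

Day-of-year of January 10, 2335: 10.
Day-of-year of December 12, 2337: 346.
2335 has 365 days, so 365 − 10 = 355 days remain in 2335.
Full years: 2336: 366. Sum = 366.
Total: 355 + 366 + 346 = 1067 days.

1067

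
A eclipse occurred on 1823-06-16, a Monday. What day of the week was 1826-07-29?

Day-of-year of June 16, 1823: 167.
Day-of-year of July 29, 1826: 210.
1823 has 365 days, so 365 − 167 = 198 days remain in 1823.
Full years: 1824: 366; 1825: 365. Sum = 731.
Total: 198 + 731 + 210 = 1139 days.
1139 mod 7 = 5, so 5 days after Monday is Saturday.

Saturday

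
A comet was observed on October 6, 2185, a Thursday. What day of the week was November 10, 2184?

Wednesday

Count forward from the earlier date (November 10, 2184) to the later (October 6, 2185):
November 2184: 30 − 10 = 20 days remain.
Then 10 full months totalling 304 days.
October 1–6, 2185: 6 days.
Total: 20 + 304 + 6 = 330 days.
330 mod 7 = 1, so 1 day before Thursday is Wednesday.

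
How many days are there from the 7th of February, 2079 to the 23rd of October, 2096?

6468

From February 7, 2079 to February 7, 2096: 17 years, of which 4 contain a Feb 29 — 13×365 + 4×366 = 6209 days.
February 2096: 29 − 7 = 22 days remain (2096 is a leap year, so February has 29 days).
Then March (31), April (30), May (31), June (30), July (31), August (31), September (30): 31 + 30 + 31 + 30 + 31 + 31 + 30 = 214 days.
October 1–23, 2096: 23 days.
Residual: 259 days.
Total: 6468 days.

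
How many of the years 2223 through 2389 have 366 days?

41

Years divisible by 4: 2224, 2228, …, 2388 — 42 in all.
Of these, 2300 is divisible by 100 but not 400, so not leap.
Leap years: 42 − 1 = 41.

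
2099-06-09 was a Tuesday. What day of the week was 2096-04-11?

Wednesday

Count forward from the earlier date (April 11, 2096) to the later (June 9, 2099):
April 11, 2096 → April 11, 2097: 365 days.
April 11, 2097 → April 11, 2098: 365 days.
April 11, 2098 → April 11, 2099: 365 days.
April 2099: 30 − 11 = 19 days remain.
Then May (31): 31 days.
June 1–9, 2099: 9 days.
Residual: 59 days.
Total: 1154 days.
1154 mod 7 = 6, so 6 days before Tuesday is Wednesday.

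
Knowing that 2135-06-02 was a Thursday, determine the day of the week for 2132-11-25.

Count forward from the earlier date (November 25, 2132) to the later (June 2, 2135):
November 25, 2132 → November 25, 2133: 365 days.
November 25, 2133 → November 25, 2134: 365 days.
November 2134: 30 − 25 = 5 days remain.
Then December (31), January (31), February 2135 (28), March (31), April (30), May (31): 31 + 31 + 28 + 31 + 30 + 31 = 182 days.
June 1–2, 2135: 2 days.
Residual: 189 days.
Total: 919 days.
919 mod 7 = 2, so 2 days before Thursday is Tuesday.

Tuesday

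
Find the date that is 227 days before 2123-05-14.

2122-09-29

Count 227 days before May 14, 2123:
September 2122: 30 − 29 = 1 day remains.
Then October (31), November (30), December (31), January (31), February 2123 (28), March (31), April (30): 31 + 30 + 31 + 31 + 28 + 31 + 30 = 212 days.
May 1–14, 2123: 14 days.
Total: 1 + 212 + 14 = 227 days.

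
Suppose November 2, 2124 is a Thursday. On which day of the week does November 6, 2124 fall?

Monday

Within November 2124: 6 − 2 = 4 days.
4 mod 7 = 4, so 4 days after Thursday is Monday.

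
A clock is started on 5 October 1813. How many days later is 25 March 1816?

October 5, 1813 → October 5, 1814: 365 days.
October 5, 1814 → October 5, 1815: 365 days.
October 1815: 31 − 5 = 26 days remain.
Then November (30), December (31), January (31), February 1816 (29): 30 + 31 + 31 + 29 = 121 days.
March 1–25, 1816: 25 days.
Residual: 172 days.
Total: 902 days.

902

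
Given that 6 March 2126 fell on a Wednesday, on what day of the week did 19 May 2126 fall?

March 2126: 31 − 6 = 25 days remain.
Then April (30): 30 days.
May 1–19, 2126: 19 days.
Total: 25 + 30 + 19 = 74 days.
74 mod 7 = 4, so 4 days after Wednesday is Sunday.

Sunday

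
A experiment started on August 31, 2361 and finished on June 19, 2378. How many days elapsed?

From August 31, 2361 to August 31, 2377: 16 years, of which 4 contain a Feb 29 — 12×365 + 4×366 = 5844 days.
August 2377: 31 − 31 = 0 days remain.
Then 9 full months totalling 273 days.
June 1–19, 2378: 19 days.
Residual: 292 days.
Total: 6136 days.

6136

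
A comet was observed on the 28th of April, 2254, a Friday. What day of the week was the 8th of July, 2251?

Tuesday

Count forward from the earlier date (July 8, 2251) to the later (April 28, 2254):
Day-of-year of July 8, 2251: 189.
Day-of-year of April 28, 2254: 118.
2251 has 365 days, so 365 − 189 = 176 days remain in 2251.
Full years: 2252: 366; 2253: 365. Sum = 731.
Total: 176 + 731 + 118 = 1025 days.
1025 mod 7 = 3, so 3 days before Friday is Tuesday.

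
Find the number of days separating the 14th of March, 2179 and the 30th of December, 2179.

291

March 2179: 31 − 14 = 17 days remain.
Then April (30), May (31), June (30), July (31), August (31), September (30), October (31), November (30): 30 + 31 + 30 + 31 + 31 + 30 + 31 + 30 = 244 days.
December 1–30, 2179: 30 days.
Total: 17 + 244 + 30 = 291 days.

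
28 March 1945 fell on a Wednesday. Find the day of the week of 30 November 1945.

Friday

March 1945: 31 − 28 = 3 days remain.
Then April (30), May (31), June (30), July (31), August (31), September (30), October (31): 30 + 31 + 30 + 31 + 31 + 30 + 31 = 214 days.
November 1–30, 1945: 30 days.
Total: 3 + 214 + 30 = 247 days.
247 mod 7 = 2, so 2 days after Wednesday is Friday.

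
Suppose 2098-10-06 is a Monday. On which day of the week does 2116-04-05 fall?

From October 6, 2098 to October 6, 2115: 17 years, of which 3 contain a Feb 29 — 14×365 + 3×366 = 6208 days.
(2100 is not a leap year (divisible by 100 but not 400).)
October 2115: 31 − 6 = 25 days remain.
Then November (30), December (31), January (31), February 2116 (29), March (31): 30 + 31 + 31 + 29 + 31 = 152 days.
April 1–5, 2116: 5 days.
Residual: 182 days.
Total: 6390 days.
6390 mod 7 = 6, so 6 days after Monday is Sunday.

Sunday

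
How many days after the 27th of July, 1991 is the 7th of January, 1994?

895

July 27, 1991 → July 27, 1992: 366 days (1992 is a leap year).
July 27, 1992 → July 27, 1993: 365 days.
July 1993: 31 − 27 = 4 days remain.
Then August (31), September (30), October (31), November (30), December (31): 31 + 30 + 31 + 30 + 31 = 153 days.
January 1–7, 1994: 7 days.
Residual: 164 days.
Total: 895 days.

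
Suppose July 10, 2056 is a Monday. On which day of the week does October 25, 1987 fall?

Count forward from the earlier date (October 25, 1987) to the later (July 10, 2056):
Day-of-year of October 25, 1987: 298.
Day-of-year of July 10, 2056: 192.
1987 has 365 days, so 365 − 298 = 67 days remain in 1987.
Full years 1988–2055: 51 common + 17 leap = 51×365 + 17×366 = 24837 days.
Total: 67 + 24837 + 192 = 25096 days.
25096 mod 7 = 1, so 1 day before Monday is Sunday.

Sunday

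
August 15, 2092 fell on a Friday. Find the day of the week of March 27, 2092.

Thursday

Count forward from the earlier date (March 27, 2092) to the later (August 15, 2092):
March 2092: 31 − 27 = 4 days remain.
Then April (30), May (31), June (30), July (31): 30 + 31 + 30 + 31 = 122 days.
August 1–15, 2092: 15 days.
Total: 4 + 122 + 15 = 141 days.
141 mod 7 = 1, so 1 day before Friday is Thursday.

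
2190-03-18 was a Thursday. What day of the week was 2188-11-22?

Saturday

Count forward from the earlier date (November 22, 2188) to the later (March 18, 2190):
Day-of-year of November 22, 2188: 327.
Day-of-year of March 18, 2190: 77.
2188 has 366 days, so 366 − 327 = 39 days remain in 2188.
Full years: 2189: 365. Sum = 365.
Total: 39 + 365 + 77 = 481 days.
481 mod 7 = 5, so 5 days before Thursday is Saturday.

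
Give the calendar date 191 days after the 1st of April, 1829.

the 9th of October, 1829

Count 191 days after April 1, 1829:
April 1829: 30 − 1 = 29 days remain.
Then May (31), June (30), July (31), August (31), September (30): 31 + 30 + 31 + 31 + 30 = 153 days.
October 1–9, 1829: 9 days.
Total: 29 + 153 + 9 = 191 days.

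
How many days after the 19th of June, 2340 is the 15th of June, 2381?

14971

From June 19, 2340 to June 19, 2380: 40 years, of which 10 contain a Feb 29 — 30×365 + 10×366 = 14610 days.
June 2380: 30 − 19 = 11 days remain.
Then 11 full months totalling 335 days.
June 1–15, 2381: 15 days.
Residual: 361 days.
Total: 14971 days.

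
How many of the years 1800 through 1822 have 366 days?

Years divisible by 4 in [1800, 1822]: 1800, 1804, 1808, 1812, 1816, 1820.
Of these, 1800 is divisible by 100 but not 400, so not leap.
Leap years: 6 − 1 = 5.

5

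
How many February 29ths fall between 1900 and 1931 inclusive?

7

Years divisible by 4 in [1900, 1931]: 1900, 1904, 1908, 1912, 1916, 1920, 1924, 1928.
Of these, 1900 is divisible by 100 but not 400, so not leap.
Leap years: 8 − 1 = 7.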